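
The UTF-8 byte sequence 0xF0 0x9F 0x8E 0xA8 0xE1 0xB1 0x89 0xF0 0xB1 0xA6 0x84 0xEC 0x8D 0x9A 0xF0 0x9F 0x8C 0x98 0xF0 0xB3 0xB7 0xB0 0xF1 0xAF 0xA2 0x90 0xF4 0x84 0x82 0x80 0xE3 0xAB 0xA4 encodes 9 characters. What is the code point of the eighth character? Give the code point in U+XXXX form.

Offset 0: leading byte 0xF0 = 11110000 → 4-byte char #1 = F0 9F 8E A8.
Offset 4: leading byte 0xE1 = 11100001 → 3-byte char #2 = E1 B1 89.
Offset 7: leading byte 0xF0 = 11110000 → 4-byte char #3 = F0 B1 A6 84.
Offset 11: leading byte 0xEC = 11101100 → 3-byte char #4 = EC 8D 9A.
Offset 14: leading byte 0xF0 = 11110000 → 4-byte char #5 = F0 9F 8C 98.
Offset 18: leading byte 0xF0 = 11110000 → 4-byte char #6 = F0 B3 B7 B0.
Offset 22: leading byte 0xF1 = 11110001 → 4-byte char #7 = F1 AF A2 90.
Offset 26: leading byte 0xF4 = 11110100 → 4-byte char #8 = F4 84 82 80.
Leading byte 0xF4 = 11110100 matches 11110xxx → 4-byte sequence.
Byte 1: 0xF4 = 11110100, payload 100 (3 bits).
Byte 2: 0x84 = 10000100 (10xxxxxx ✓), payload 000100.
Byte 3: 0x82 = 10000010 (10xxxxxx ✓), payload 000010.
Byte 4: 0x80 = 10000000 (10xxxxxx ✓), payload 000000.
Concatenate: 100000100000010000000 = 0x104080 (21 bits → U+104080).

U+104080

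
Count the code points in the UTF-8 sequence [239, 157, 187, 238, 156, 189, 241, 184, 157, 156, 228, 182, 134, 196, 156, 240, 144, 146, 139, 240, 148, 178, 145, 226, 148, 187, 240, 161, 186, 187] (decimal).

Byte at offset 0: 0xEF = 11101111 → 3-byte char (#1). Advance 3.
Byte at offset 3: 0xEE = 11101110 → 3-byte char (#2). Advance 3.
Byte at offset 6: 0xF1 = 11110001 → 4-byte char (#3). Advance 4.
Byte at offset 10: 0xE4 = 11100100 → 3-byte char (#4). Advance 3.
Byte at offset 13: 0xC4 = 11000100 → 2-byte char (#5). Advance 2.
Byte at offset 15: 0xF0 = 11110000 → 4-byte char (#6). Advance 4.
Byte at offset 19: 0xF0 = 11110000 → 4-byte char (#7). Advance 4.
Byte at offset 23: 0xE2 = 11100010 → 3-byte char (#8). Advance 3.
Byte at offset 26: 0xF0 = 11110000 → 4-byte char (#9). Advance 4.
Reached end at offset 30 after 9 code points.

9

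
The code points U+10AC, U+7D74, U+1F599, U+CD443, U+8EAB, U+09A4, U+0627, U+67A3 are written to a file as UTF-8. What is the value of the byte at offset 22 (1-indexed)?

0xA7

1-indexed offset 22 is 0-indexed offset 21.
U+10AC → 3-byte form E1 82 AC at offsets 0–2.
U+7D74 → 3-byte form E7 B5 B4 at offsets 3–5.
U+1F599 → 4-byte form F0 9F 96 99 at offsets 6–9.
U+CD443 → 4-byte form F3 8D 91 83 at offsets 10–13.
U+8EAB → 3-byte form E8 BA AB at offsets 14–16.
U+09A4 → 3-byte form E0 A6 A4 at offsets 17–19.
U+0627 → 2-byte form D8 A7 at offsets 20–21.
Offset 21 falls in char 7's range; it's byte 2 of D8 A7 = 0xA7.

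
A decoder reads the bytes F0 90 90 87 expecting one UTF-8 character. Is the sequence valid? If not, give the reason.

Leading byte 0xF0 = 11110000 → 4-byte form.
Continuation bytes 0x90=10010000, 0x90=10010000, 0x87=10000111 all match 10xxxxxx.
Decoded value 0x10407 is ≥ 0x10000 (shortest form) and not a surrogate.

valid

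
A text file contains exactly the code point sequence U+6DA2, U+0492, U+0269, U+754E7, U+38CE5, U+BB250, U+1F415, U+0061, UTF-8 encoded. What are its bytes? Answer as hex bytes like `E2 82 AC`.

E6 B6 A2 D2 92 C9 A9 F1 B5 93 A7 F0 B8 B3 A5 F2 BB 89 90 F0 9F 90 95 61

U+6DA2: 3-byte form → E6 B6 A2.
U+0492: 2-byte form → D2 92.
U+0269: 2-byte form → C9 A9.
U+754E7: 4-byte form → F1 B5 93 A7.
U+38CE5: 4-byte form → F0 B8 B3 A5.
U+BB250: 4-byte form → F2 BB 89 90.
U+1F415: 4-byte form → F0 9F 90 95.
U+0061: 1-byte form → 61.
Concatenated (24 bytes): E6 B6 A2 D2 92 C9 A9 F1 B5 93 A7 F0 B8 B3 A5 F2 BB 89 90 F0 9F 90 95 61.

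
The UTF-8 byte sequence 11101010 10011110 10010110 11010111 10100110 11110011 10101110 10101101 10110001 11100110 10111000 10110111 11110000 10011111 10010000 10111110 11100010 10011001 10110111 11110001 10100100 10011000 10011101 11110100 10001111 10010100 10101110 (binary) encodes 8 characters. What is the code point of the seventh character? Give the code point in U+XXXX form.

U+6461D

Offset 0: leading byte 0xEA = 11101010 → 3-byte char #1 = EA 9E 96.
Offset 3: leading byte 0xD7 = 11010111 → 2-byte char #2 = D7 A6.
Offset 5: leading byte 0xF3 = 11110011 → 4-byte char #3 = F3 AE AD B1.
Offset 9: leading byte 0xE6 = 11100110 → 3-byte char #4 = E6 B8 B7.
Offset 12: leading byte 0xF0 = 11110000 → 4-byte char #5 = F0 9F 90 BE.
Offset 16: leading byte 0xE2 = 11100010 → 3-byte char #6 = E2 99 B7.
Offset 19: leading byte 0xF1 = 11110001 → 4-byte char #7 = F1 A4 98 9D.
Leading byte 0xF1 = 11110001 matches 11110xxx → 4-byte sequence.
Byte 1: 0xF1 = 11110001, payload 001 (3 bits).
Byte 2: 0xA4 = 10100100 (10xxxxxx ✓), payload 100100.
Byte 3: 0x98 = 10011000 (10xxxxxx ✓), payload 011000.
Byte 4: 0x9D = 10011101 (10xxxxxx ✓), payload 011101.
Concatenate: 001100100011000011101 = 0x6461D (21 bits → U+6461D).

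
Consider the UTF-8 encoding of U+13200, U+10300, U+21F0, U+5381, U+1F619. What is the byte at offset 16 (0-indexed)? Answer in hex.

U+13200 → 4-byte form F0 93 88 80 at offsets 0–3.
U+10300 → 4-byte form F0 90 8C 80 at offsets 4–7.
U+21F0 → 3-byte form E2 87 B0 at offsets 8–10.
U+5381 → 3-byte form E5 8E 81 at offsets 11–13.
U+1F619 → 4-byte form F0 9F 98 99 at offsets 14–17.
Offset 16 falls in char 5's range; it's byte 3 of F0 9F 98 99 = 0x98.

0x98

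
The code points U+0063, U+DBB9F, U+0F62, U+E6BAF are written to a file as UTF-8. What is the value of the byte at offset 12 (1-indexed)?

1-indexed offset 12 is 0-indexed offset 11.
U+0063 → 1-byte form 63 at offsets 0–0.
U+DBB9F → 4-byte form F3 9B AE 9F at offsets 1–4.
U+0F62 → 3-byte form E0 BD A2 at offsets 5–7.
U+E6BAF → 4-byte form F3 A6 AE AF at offsets 8–11.
Offset 11 falls in char 4's range; it's byte 4 of F3 A6 AE AF = 0xAF.

0xAF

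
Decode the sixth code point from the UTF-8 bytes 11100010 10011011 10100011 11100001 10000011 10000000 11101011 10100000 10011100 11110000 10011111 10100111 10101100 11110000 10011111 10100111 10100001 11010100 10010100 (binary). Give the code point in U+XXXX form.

Offset 0: leading byte 0xE2 = 11100010 → 3-byte char #1 = E2 9B A3.
Offset 3: leading byte 0xE1 = 11100001 → 3-byte char #2 = E1 83 80.
Offset 6: leading byte 0xEB = 11101011 → 3-byte char #3 = EB A0 9C.
Offset 9: leading byte 0xF0 = 11110000 → 4-byte char #4 = F0 9F A7 AC.
Offset 13: leading byte 0xF0 = 11110000 → 4-byte char #5 = F0 9F A7 A1.
Offset 17: leading byte 0xD4 = 11010100 → 2-byte char #6 = D4 94.
Leading byte 0xD4 = 11010100 matches 110xxxxx → 2-byte sequence.
Byte 1: 0xD4 = 11010100, payload 10100 (5 bits).
Byte 2: 0x94 = 10010100 (10xxxxxx ✓), payload 010100.
Concatenate: 10100010100 = 0x514 (11 bits → U+0514).

U+0514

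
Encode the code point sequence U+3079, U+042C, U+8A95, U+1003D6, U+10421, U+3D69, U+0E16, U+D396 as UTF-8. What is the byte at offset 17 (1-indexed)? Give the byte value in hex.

0xE3

1-indexed offset 17 is 0-indexed offset 16.
U+3079 → 3-byte form E3 81 B9 at offsets 0–2.
U+042C → 2-byte form D0 AC at offsets 3–4.
U+8A95 → 3-byte form E8 AA 95 at offsets 5–7.
U+1003D6 → 4-byte form F4 80 8F 96 at offsets 8–11.
U+10421 → 4-byte form F0 90 90 A1 at offsets 12–15.
U+3D69 → 3-byte form E3 B5 A9 at offsets 16–18.
Offset 16 falls in char 6's range; it's byte 1 of E3 B5 A9 = 0xE3.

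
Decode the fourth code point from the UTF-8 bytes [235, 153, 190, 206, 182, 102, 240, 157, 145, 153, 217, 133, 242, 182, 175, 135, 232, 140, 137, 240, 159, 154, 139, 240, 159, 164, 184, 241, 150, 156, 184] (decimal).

Offset 0: leading byte 0xEB = 11101011 → 3-byte char #1 = EB 99 BE.
Offset 3: leading byte 0xCE = 11001110 → 2-byte char #2 = CE B6.
Offset 5: leading byte 0x66 = 01100110 → 1-byte char #3 = 66.
Offset 6: leading byte 0xF0 = 11110000 → 4-byte char #4 = F0 9D 91 99.
Leading byte 0xF0 = 11110000 matches 11110xxx → 4-byte sequence.
Byte 1: 0xF0 = 11110000, payload 000 (3 bits).
Byte 2: 0x9D = 10011101 (10xxxxxx ✓), payload 011101.
Byte 3: 0x91 = 10010001 (10xxxxxx ✓), payload 010001.
Byte 4: 0x99 = 10011001 (10xxxxxx ✓), payload 011001.
Concatenate: 000011101010001011001 = 0x1D459 (21 bits → U+1D459).

U+1D459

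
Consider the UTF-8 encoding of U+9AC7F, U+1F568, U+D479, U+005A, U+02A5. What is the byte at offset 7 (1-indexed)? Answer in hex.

0x95

1-indexed offset 7 is 0-indexed offset 6.
U+9AC7F → 4-byte form F2 9A B1 BF at offsets 0–3.
U+1F568 → 4-byte form F0 9F 95 A8 at offsets 4–7.
Offset 6 falls in char 2's range; it's byte 3 of F0 9F 95 A8 = 0x95.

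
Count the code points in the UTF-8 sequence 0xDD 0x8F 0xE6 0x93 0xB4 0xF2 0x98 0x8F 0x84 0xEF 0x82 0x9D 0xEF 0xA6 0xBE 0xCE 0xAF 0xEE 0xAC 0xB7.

7

Byte at offset 0: 0xDD = 11011101 → 2-byte char (#1). Advance 2.
Byte at offset 2: 0xE6 = 11100110 → 3-byte char (#2). Advance 3.
Byte at offset 5: 0xF2 = 11110010 → 4-byte char (#3). Advance 4.
Byte at offset 9: 0xEF = 11101111 → 3-byte char (#4). Advance 3.
Byte at offset 12: 0xEF = 11101111 → 3-byte char (#5). Advance 3.
Byte at offset 15: 0xCE = 11001110 → 2-byte char (#6). Advance 2.
Byte at offset 17: 0xEE = 11101110 → 3-byte char (#7). Advance 3.
Reached end at offset 20 after 7 code points.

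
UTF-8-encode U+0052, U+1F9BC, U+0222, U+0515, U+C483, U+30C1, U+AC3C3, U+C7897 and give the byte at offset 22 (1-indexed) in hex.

1-indexed offset 22 is 0-indexed offset 21.
U+0052 → 1-byte form 52 at offsets 0–0.
U+1F9BC → 4-byte form F0 9F A6 BC at offsets 1–4.
U+0222 → 2-byte form C8 A2 at offsets 5–6.
U+0515 → 2-byte form D4 95 at offsets 7–8.
U+C483 → 3-byte form EC 92 83 at offsets 9–11.
U+30C1 → 3-byte form E3 83 81 at offsets 12–14.
U+AC3C3 → 4-byte form F2 AC 8F 83 at offsets 15–18.
U+C7897 → 4-byte form F3 87 A2 97 at offsets 19–22.
Offset 21 falls in char 8's range; it's byte 3 of F3 87 A2 97 = 0xA2.

0xA2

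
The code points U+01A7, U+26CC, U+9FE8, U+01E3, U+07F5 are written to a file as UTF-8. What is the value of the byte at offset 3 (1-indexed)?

0xE2

1-indexed offset 3 is 0-indexed offset 2.
U+01A7 → 2-byte form C6 A7 at offsets 0–1.
U+26CC → 3-byte form E2 9B 8C at offsets 2–4.
Offset 2 falls in char 2's range; it's byte 1 of E2 9B 8C = 0xE2.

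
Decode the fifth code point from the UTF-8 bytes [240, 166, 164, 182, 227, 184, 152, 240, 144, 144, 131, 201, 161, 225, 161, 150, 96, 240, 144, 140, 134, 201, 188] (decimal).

Offset 0: leading byte 0xF0 = 11110000 → 4-byte char #1 = F0 A6 A4 B6.
Offset 4: leading byte 0xE3 = 11100011 → 3-byte char #2 = E3 B8 98.
Offset 7: leading byte 0xF0 = 11110000 → 4-byte char #3 = F0 90 90 83.
Offset 11: leading byte 0xC9 = 11001001 → 2-byte char #4 = C9 A1.
Offset 13: leading byte 0xE1 = 11100001 → 3-byte char #5 = E1 A1 96.
Leading byte 0xE1 = 11100001 matches 1110xxxx → 3-byte sequence.
Byte 1: 0xE1 = 11100001, payload 0001 (4 bits).
Byte 2: 0xA1 = 10100001 (10xxxxxx ✓), payload 100001.
Byte 3: 0x96 = 10010110 (10xxxxxx ✓), payload 010110.
Concatenate: 0001100001010110 = 0x1856 (16 bits → U+1856).

U+1856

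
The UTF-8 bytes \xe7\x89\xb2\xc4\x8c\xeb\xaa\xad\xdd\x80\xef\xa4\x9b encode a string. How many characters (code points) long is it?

Byte at offset 0: 0xE7 = 11100111 → 3-byte char (#1). Advance 3.
Byte at offset 3: 0xC4 = 11000100 → 2-byte char (#2). Advance 2.
Byte at offset 5: 0xEB = 11101011 → 3-byte char (#3). Advance 3.
Byte at offset 8: 0xDD = 11011101 → 2-byte char (#4). Advance 2.
Byte at offset 10: 0xEF = 11101111 → 3-byte char (#5). Advance 3.
Reached end at offset 13 after 5 code points.

5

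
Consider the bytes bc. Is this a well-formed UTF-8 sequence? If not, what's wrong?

invalid (continuation byte with no leading byte)

Byte 0xBC = 10111100 has the form 10xxxxxx — a continuation byte — but there is no preceding leading byte.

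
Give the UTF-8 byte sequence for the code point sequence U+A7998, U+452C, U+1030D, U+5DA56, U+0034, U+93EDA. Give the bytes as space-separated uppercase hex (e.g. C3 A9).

F2 A7 A6 98 E4 94 AC F0 90 8C 8D F1 9D A9 96 34 F2 93 BB 9A

U+A7998: 4-byte form → F2 A7 A6 98.
U+452C: 3-byte form → E4 94 AC.
U+1030D: 4-byte form → F0 90 8C 8D.
U+5DA56: 4-byte form → F1 9D A9 96.
U+0034: 1-byte form → 34.
U+93EDA: 4-byte form → F2 93 BB 9A.
Concatenated (20 bytes): F2 A7 A6 98 E4 94 AC F0 90 8C 8D F1 9D A9 96 34 F2 93 BB 9A.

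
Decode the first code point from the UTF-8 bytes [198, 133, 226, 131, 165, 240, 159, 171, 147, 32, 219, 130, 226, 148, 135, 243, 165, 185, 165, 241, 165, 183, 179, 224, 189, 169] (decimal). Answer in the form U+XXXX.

Offset 0: leading byte 0xC6 = 11000110 → 2-byte char #1 = C6 85.
Leading byte 0xC6 = 11000110 matches 110xxxxx → 2-byte sequence.
Byte 1: 0xC6 = 11000110, payload 00110 (5 bits).
Byte 2: 0x85 = 10000101 (10xxxxxx ✓), payload 000101.
Concatenate: 00110000101 = 0x185 (11 bits → U+0185).

U+0185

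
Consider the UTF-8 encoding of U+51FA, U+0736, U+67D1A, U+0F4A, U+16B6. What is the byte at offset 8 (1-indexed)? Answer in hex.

1-indexed offset 8 is 0-indexed offset 7.
U+51FA → 3-byte form E5 87 BA at offsets 0–2.
U+0736 → 2-byte form DC B6 at offsets 3–4.
U+67D1A → 4-byte form F1 A7 B4 9A at offsets 5–8.
Offset 7 falls in char 3's range; it's byte 3 of F1 A7 B4 9A = 0xB4.

0xB4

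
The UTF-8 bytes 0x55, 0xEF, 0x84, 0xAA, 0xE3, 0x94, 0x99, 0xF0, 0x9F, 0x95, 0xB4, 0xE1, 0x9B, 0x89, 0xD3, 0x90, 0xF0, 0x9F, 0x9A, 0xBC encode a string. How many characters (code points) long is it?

7

Byte at offset 0: 0x55 = 01010101 → 1-byte char (#1). Advance 1.
Byte at offset 1: 0xEF = 11101111 → 3-byte char (#2). Advance 3.
Byte at offset 4: 0xE3 = 11100011 → 3-byte char (#3). Advance 3.
Byte at offset 7: 0xF0 = 11110000 → 4-byte char (#4). Advance 4.
Byte at offset 11: 0xE1 = 11100001 → 3-byte char (#5). Advance 3.
Byte at offset 14: 0xD3 = 11010011 → 2-byte char (#6). Advance 2.
Byte at offset 16: 0xF0 = 11110000 → 4-byte char (#7). Advance 4.
Reached end at offset 20 after 7 code points.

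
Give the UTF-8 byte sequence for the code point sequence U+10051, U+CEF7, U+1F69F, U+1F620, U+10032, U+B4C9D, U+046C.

F0 90 81 91 EC BB B7 F0 9F 9A 9F F0 9F 98 A0 F0 90 80 B2 F2 B4 B2 9D D1 AC

U+10051: 4-byte form → F0 90 81 91.
U+CEF7: 3-byte form → EC BB B7.
U+1F69F: 4-byte form → F0 9F 9A 9F.
U+1F620: 4-byte form → F0 9F 98 A0.
U+10032: 4-byte form → F0 90 80 B2.
U+B4C9D: 4-byte form → F2 B4 B2 9D.
U+046C: 2-byte form → D1 AC.
Concatenated (25 bytes): F0 90 81 91 EC BB B7 F0 9F 9A 9F F0 9F 98 A0 F0 90 80 B2 F2 B4 B2 9D D1 AC.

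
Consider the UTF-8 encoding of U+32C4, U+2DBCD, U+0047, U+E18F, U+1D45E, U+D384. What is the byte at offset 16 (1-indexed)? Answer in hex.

0xED

1-indexed offset 16 is 0-indexed offset 15.
U+32C4 → 3-byte form E3 8B 84 at offsets 0–2.
U+2DBCD → 4-byte form F0 AD AF 8D at offsets 3–6.
U+0047 → 1-byte form 47 at offsets 7–7.
U+E18F → 3-byte form EE 86 8F at offsets 8–10.
U+1D45E → 4-byte form F0 9D 91 9E at offsets 11–14.
U+D384 → 3-byte form ED 8E 84 at offsets 15–17.
Offset 15 falls in char 6's range; it's byte 1 of ED 8E 84 = 0xED.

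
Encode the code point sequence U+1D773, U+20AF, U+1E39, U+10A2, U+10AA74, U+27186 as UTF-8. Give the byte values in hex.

U+1D773: 4-byte form → F0 9D 9D B3.
U+20AF: 3-byte form → E2 82 AF.
U+1E39: 3-byte form → E1 B8 B9.
U+10A2: 3-byte form → E1 82 A2.
U+10AA74: 4-byte form → F4 8A A9 B4.
U+27186: 4-byte form → F0 A7 86 86.
Concatenated (21 bytes): F0 9D 9D B3 E2 82 AF E1 B8 B9 E1 82 A2 F4 8A A9 B4 F0 A7 86 86.

F0 9D 9D B3 E2 82 AF E1 B8 B9 E1 82 A2 F4 8A A9 B4 F0 A7 86 86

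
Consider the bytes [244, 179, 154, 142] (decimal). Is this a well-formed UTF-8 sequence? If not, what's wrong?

invalid (encodes a value above U+10FFFF)

Leading byte 0xF4 = 11110100 → 4-byte form.
Payload = 0x13368E, which exceeds U+10FFFF, the maximum Unicode code point. (Leading bytes F5–FF, or F4 followed by ≥ 0x90, are invalid.)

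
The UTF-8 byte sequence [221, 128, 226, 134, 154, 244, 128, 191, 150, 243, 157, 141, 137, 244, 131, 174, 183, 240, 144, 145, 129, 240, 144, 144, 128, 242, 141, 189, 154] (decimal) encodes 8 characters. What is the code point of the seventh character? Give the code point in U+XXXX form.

U+10400

Offset 0: leading byte 0xDD = 11011101 → 2-byte char #1 = DD 80.
Offset 2: leading byte 0xE2 = 11100010 → 3-byte char #2 = E2 86 9A.
Offset 5: leading byte 0xF4 = 11110100 → 4-byte char #3 = F4 80 BF 96.
Offset 9: leading byte 0xF3 = 11110011 → 4-byte char #4 = F3 9D 8D 89.
Offset 13: leading byte 0xF4 = 11110100 → 4-byte char #5 = F4 83 AE B7.
Offset 17: leading byte 0xF0 = 11110000 → 4-byte char #6 = F0 90 91 81.
Offset 21: leading byte 0xF0 = 11110000 → 4-byte char #7 = F0 90 90 80.
Leading byte 0xF0 = 11110000 matches 11110xxx → 4-byte sequence.
Byte 1: 0xF0 = 11110000, payload 000 (3 bits).
Byte 2: 0x90 = 10010000 (10xxxxxx ✓), payload 010000.
Byte 3: 0x90 = 10010000 (10xxxxxx ✓), payload 010000.
Byte 4: 0x80 = 10000000 (10xxxxxx ✓), payload 000000.
Concatenate: 000010000010000000000 = 0x10400 (21 bits → U+10400).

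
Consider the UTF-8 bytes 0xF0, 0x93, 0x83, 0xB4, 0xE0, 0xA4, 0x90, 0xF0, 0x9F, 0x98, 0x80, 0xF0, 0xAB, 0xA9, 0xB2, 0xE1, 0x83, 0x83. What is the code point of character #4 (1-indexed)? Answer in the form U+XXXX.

Offset 0: leading byte 0xF0 = 11110000 → 4-byte char #1 = F0 93 83 B4.
Offset 4: leading byte 0xE0 = 11100000 → 3-byte char #2 = E0 A4 90.
Offset 7: leading byte 0xF0 = 11110000 → 4-byte char #3 = F0 9F 98 80.
Offset 11: leading byte 0xF0 = 11110000 → 4-byte char #4 = F0 AB A9 B2.
Leading byte 0xF0 = 11110000 matches 11110xxx → 4-byte sequence.
Byte 1: 0xF0 = 11110000, payload 000 (3 bits).
Byte 2: 0xAB = 10101011 (10xxxxxx ✓), payload 101011.
Byte 3: 0xA9 = 10101001 (10xxxxxx ✓), payload 101001.
Byte 4: 0xB2 = 10110010 (10xxxxxx ✓), payload 110010.
Concatenate: 000101011101001110010 = 0x2BA72 (21 bits → U+2BA72).

U+2BA72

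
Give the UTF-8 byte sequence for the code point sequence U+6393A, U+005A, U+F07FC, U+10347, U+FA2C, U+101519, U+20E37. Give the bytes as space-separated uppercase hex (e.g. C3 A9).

F1 A3 A4 BA 5A F3 B0 9F BC F0 90 8D 87 EF A8 AC F4 81 94 99 F0 A0 B8 B7

U+6393A: 4-byte form → F1 A3 A4 BA.
U+005A: 1-byte form → 5A.
U+F07FC: 4-byte form → F3 B0 9F BC.
U+10347: 4-byte form → F0 90 8D 87.
U+FA2C: 3-byte form → EF A8 AC.
U+101519: 4-byte form → F4 81 94 99.
U+20E37: 4-byte form → F0 A0 B8 B7.
Concatenated (24 bytes): F1 A3 A4 BA 5A F3 B0 9F BC F0 90 8D 87 EF A8 AC F4 81 94 99 F0 A0 B8 B7.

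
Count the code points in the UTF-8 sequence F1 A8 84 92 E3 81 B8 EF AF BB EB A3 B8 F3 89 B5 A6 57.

Byte at offset 0: 0xF1 = 11110001 → 4-byte char (#1). Advance 4.
Byte at offset 4: 0xE3 = 11100011 → 3-byte char (#2). Advance 3.
Byte at offset 7: 0xEF = 11101111 → 3-byte char (#3). Advance 3.
Byte at offset 10: 0xEB = 11101011 → 3-byte char (#4). Advance 3.
Byte at offset 13: 0xF3 = 11110011 → 4-byte char (#5). Advance 4.
Byte at offset 17: 0x57 = 01010111 → 1-byte char (#6). Advance 1.
Reached end at offset 18 after 6 code points.

6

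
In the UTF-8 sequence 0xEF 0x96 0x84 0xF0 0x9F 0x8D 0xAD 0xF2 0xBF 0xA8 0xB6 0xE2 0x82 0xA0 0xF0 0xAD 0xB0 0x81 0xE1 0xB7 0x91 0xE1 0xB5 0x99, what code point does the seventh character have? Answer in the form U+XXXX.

Offset 0: leading byte 0xEF = 11101111 → 3-byte char #1 = EF 96 84.
Offset 3: leading byte 0xF0 = 11110000 → 4-byte char #2 = F0 9F 8D AD.
Offset 7: leading byte 0xF2 = 11110010 → 4-byte char #3 = F2 BF A8 B6.
Offset 11: leading byte 0xE2 = 11100010 → 3-byte char #4 = E2 82 A0.
Offset 14: leading byte 0xF0 = 11110000 → 4-byte char #5 = F0 AD B0 81.
Offset 18: leading byte 0xE1 = 11100001 → 3-byte char #6 = E1 B7 91.
Offset 21: leading byte 0xE1 = 11100001 → 3-byte char #7 = E1 B5 99.
Leading byte 0xE1 = 11100001 matches 1110xxxx → 3-byte sequence.
Byte 1: 0xE1 = 11100001, payload 0001 (4 bits).
Byte 2: 0xB5 = 10110101 (10xxxxxx ✓), payload 110101.
Byte 3: 0x99 = 10011001 (10xxxxxx ✓), payload 011001.
Concatenate: 0001110101011001 = 0x1D59 (16 bits → U+1D59).

U+1D59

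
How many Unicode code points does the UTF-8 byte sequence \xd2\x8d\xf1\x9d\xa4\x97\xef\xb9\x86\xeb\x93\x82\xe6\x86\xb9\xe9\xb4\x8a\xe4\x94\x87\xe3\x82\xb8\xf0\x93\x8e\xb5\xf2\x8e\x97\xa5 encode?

10

Byte at offset 0: 0xD2 = 11010010 → 2-byte char (#1). Advance 2.
Byte at offset 2: 0xF1 = 11110001 → 4-byte char (#2). Advance 4.
Byte at offset 6: 0xEF = 11101111 → 3-byte char (#3). Advance 3.
Byte at offset 9: 0xEB = 11101011 → 3-byte char (#4). Advance 3.
Byte at offset 12: 0xE6 = 11100110 → 3-byte char (#5). Advance 3.
Byte at offset 15: 0xE9 = 11101001 → 3-byte char (#6). Advance 3.
Byte at offset 18: 0xE4 = 11100100 → 3-byte char (#7). Advance 3.
Byte at offset 21: 0xE3 = 11100011 → 3-byte char (#8). Advance 3.
Byte at offset 24: 0xF0 = 11110000 → 4-byte char (#9). Advance 4.
Byte at offset 28: 0xF2 = 11110010 → 4-byte char (#10). Advance 4.
Reached end at offset 32 after 10 code points.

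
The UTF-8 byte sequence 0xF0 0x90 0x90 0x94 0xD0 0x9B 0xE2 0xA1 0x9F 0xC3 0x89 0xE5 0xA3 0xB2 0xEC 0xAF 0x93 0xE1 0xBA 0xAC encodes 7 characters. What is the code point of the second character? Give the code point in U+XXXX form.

U+041B

Offset 0: leading byte 0xF0 = 11110000 → 4-byte char #1 = F0 90 90 94.
Offset 4: leading byte 0xD0 = 11010000 → 2-byte char #2 = D0 9B.
Leading byte 0xD0 = 11010000 matches 110xxxxx → 2-byte sequence.
Byte 1: 0xD0 = 11010000, payload 10000 (5 bits).
Byte 2: 0x9B = 10011011 (10xxxxxx ✓), payload 011011.
Concatenate: 10000011011 = 0x41B (11 bits → U+041B).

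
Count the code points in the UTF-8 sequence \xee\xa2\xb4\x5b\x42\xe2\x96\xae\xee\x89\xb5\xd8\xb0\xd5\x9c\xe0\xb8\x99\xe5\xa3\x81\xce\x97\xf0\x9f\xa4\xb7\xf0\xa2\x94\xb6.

12

Byte at offset 0: 0xEE = 11101110 → 3-byte char (#1). Advance 3.
Byte at offset 3: 0x5B = 01011011 → 1-byte char (#2). Advance 1.
Byte at offset 4: 0x42 = 01000010 → 1-byte char (#3). Advance 1.
Byte at offset 5: 0xE2 = 11100010 → 3-byte char (#4). Advance 3.
Byte at offset 8: 0xEE = 11101110 → 3-byte char (#5). Advance 3.
Byte at offset 11: 0xD8 = 11011000 → 2-byte char (#6). Advance 2.
Byte at offset 13: 0xD5 = 11010101 → 2-byte char (#7). Advance 2.
Byte at offset 15: 0xE0 = 11100000 → 3-byte char (#8). Advance 3.
Byte at offset 18: 0xE5 = 11100101 → 3-byte char (#9). Advance 3.
Byte at offset 21: 0xCE = 11001110 → 2-byte char (#10). Advance 2.
Byte at offset 23: 0xF0 = 11110000 → 4-byte char (#11). Advance 4.
Byte at offset 27: 0xF0 = 11110000 → 4-byte char (#12). Advance 4.
Reached end at offset 31 after 12 code points.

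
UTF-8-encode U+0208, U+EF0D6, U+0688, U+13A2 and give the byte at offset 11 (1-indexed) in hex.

1-indexed offset 11 is 0-indexed offset 10.
U+0208 → 2-byte form C8 88 at offsets 0–1.
U+EF0D6 → 4-byte form F3 AF 83 96 at offsets 2–5.
U+0688 → 2-byte form DA 88 at offsets 6–7.
U+13A2 → 3-byte form E1 8E A2 at offsets 8–10.
Offset 10 falls in char 4's range; it's byte 3 of E1 8E A2 = 0xA2.

0xA2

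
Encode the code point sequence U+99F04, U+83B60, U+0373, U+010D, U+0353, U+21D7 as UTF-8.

U+99F04: 4-byte form → F2 99 BC 84.
U+83B60: 4-byte form → F2 83 AD A0.
U+0373: 2-byte form → CD B3.
U+010D: 2-byte form → C4 8D.
U+0353: 2-byte form → CD 93.
U+21D7: 3-byte form → E2 87 97.
Concatenated (17 bytes): F2 99 BC 84 F2 83 AD A0 CD B3 C4 8D CD 93 E2 87 97.

F2 99 BC 84 F2 83 AD A0 CD B3 C4 8D CD 93 E2 87 97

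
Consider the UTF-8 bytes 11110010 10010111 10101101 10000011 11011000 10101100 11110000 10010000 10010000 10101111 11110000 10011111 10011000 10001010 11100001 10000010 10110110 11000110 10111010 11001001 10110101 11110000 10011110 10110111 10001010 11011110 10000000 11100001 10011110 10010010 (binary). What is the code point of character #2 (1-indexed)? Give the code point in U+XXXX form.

Offset 0: leading byte 0xF2 = 11110010 → 4-byte char #1 = F2 97 AD 83.
Offset 4: leading byte 0xD8 = 11011000 → 2-byte char #2 = D8 AC.
Leading byte 0xD8 = 11011000 matches 110xxxxx → 2-byte sequence.
Byte 1: 0xD8 = 11011000, payload 11000 (5 bits).
Byte 2: 0xAC = 10101100 (10xxxxxx ✓), payload 101100.
Concatenate: 11000101100 = 0x62C (11 bits → U+062C).

U+062C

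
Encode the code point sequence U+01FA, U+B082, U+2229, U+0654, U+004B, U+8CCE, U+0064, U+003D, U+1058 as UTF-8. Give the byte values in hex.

U+01FA: 2-byte form → C7 BA.
U+B082: 3-byte form → EB 82 82.
U+2229: 3-byte form → E2 88 A9.
U+0654: 2-byte form → D9 94.
U+004B: 1-byte form → 4B.
U+8CCE: 3-byte form → E8 B3 8E.
U+0064: 1-byte form → 64.
U+003D: 1-byte form → 3D.
U+1058: 3-byte form → E1 81 98.
Concatenated (19 bytes): C7 BA EB 82 82 E2 88 A9 D9 94 4B E8 B3 8E 64 3D E1 81 98.

C7 BA EB 82 82 E2 88 A9 D9 94 4B E8 B3 8E 64 3D E1 81 98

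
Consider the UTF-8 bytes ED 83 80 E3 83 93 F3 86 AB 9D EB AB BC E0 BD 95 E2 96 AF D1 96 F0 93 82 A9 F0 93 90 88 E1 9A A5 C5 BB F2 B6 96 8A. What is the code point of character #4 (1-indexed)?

Offset 0: leading byte 0xED = 11101101 → 3-byte char #1 = ED 83 80.
Offset 3: leading byte 0xE3 = 11100011 → 3-byte char #2 = E3 83 93.
Offset 6: leading byte 0xF3 = 11110011 → 4-byte char #3 = F3 86 AB 9D.
Offset 10: leading byte 0xEB = 11101011 → 3-byte char #4 = EB AB BC.
Leading byte 0xEB = 11101011 matches 1110xxxx → 3-byte sequence.
Byte 1: 0xEB = 11101011, payload 1011 (4 bits).
Byte 2: 0xAB = 10101011 (10xxxxxx ✓), payload 101011.
Byte 3: 0xBC = 10111100 (10xxxxxx ✓), payload 111100.
Concatenate: 1011101011111100 = 0xBAFC (16 bits → U+BAFC).

U+BAFC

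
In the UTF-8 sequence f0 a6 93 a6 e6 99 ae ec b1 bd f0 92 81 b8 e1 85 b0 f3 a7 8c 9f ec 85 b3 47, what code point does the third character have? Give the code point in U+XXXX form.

U+CC7D

Offset 0: leading byte 0xF0 = 11110000 → 4-byte char #1 = F0 A6 93 A6.
Offset 4: leading byte 0xE6 = 11100110 → 3-byte char #2 = E6 99 AE.
Offset 7: leading byte 0xEC = 11101100 → 3-byte char #3 = EC B1 BD.
Leading byte 0xEC = 11101100 matches 1110xxxx → 3-byte sequence.
Byte 1: 0xEC = 11101100, payload 1100 (4 bits).
Byte 2: 0xB1 = 10110001 (10xxxxxx ✓), payload 110001.
Byte 3: 0xBD = 10111101 (10xxxxxx ✓), payload 111101.
Concatenate: 1100110001111101 = 0xCC7D (16 bits → U+CC7D).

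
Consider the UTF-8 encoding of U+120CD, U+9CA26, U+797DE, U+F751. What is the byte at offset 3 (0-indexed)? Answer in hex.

0x8D

U+120CD → 4-byte form F0 92 83 8D at offsets 0–3.
Offset 3 falls in char 1's range; it's byte 4 of F0 92 83 8D = 0x8D.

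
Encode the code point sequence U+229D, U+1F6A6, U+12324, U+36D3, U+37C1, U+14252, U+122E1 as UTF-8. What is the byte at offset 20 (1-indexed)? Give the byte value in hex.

1-indexed offset 20 is 0-indexed offset 19.
U+229D → 3-byte form E2 8A 9D at offsets 0–2.
U+1F6A6 → 4-byte form F0 9F 9A A6 at offsets 3–6.
U+12324 → 4-byte form F0 92 8C A4 at offsets 7–10.
U+36D3 → 3-byte form E3 9B 93 at offsets 11–13.
U+37C1 → 3-byte form E3 9F 81 at offsets 14–16.
U+14252 → 4-byte form F0 94 89 92 at offsets 17–20.
Offset 19 falls in char 6's range; it's byte 3 of F0 94 89 92 = 0x89.

0x89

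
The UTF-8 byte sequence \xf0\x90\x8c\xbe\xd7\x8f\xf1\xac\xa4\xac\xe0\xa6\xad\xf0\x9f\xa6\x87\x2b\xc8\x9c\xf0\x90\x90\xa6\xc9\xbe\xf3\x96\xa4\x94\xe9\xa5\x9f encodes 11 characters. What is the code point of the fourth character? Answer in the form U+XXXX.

Offset 0: leading byte 0xF0 = 11110000 → 4-byte char #1 = F0 90 8C BE.
Offset 4: leading byte 0xD7 = 11010111 → 2-byte char #2 = D7 8F.
Offset 6: leading byte 0xF1 = 11110001 → 4-byte char #3 = F1 AC A4 AC.
Offset 10: leading byte 0xE0 = 11100000 → 3-byte char #4 = E0 A6 AD.
Leading byte 0xE0 = 11100000 matches 1110xxxx → 3-byte sequence.
Byte 1: 0xE0 = 11100000, payload 0000 (4 bits).
Byte 2: 0xA6 = 10100110 (10xxxxxx ✓), payload 100110.
Byte 3: 0xAD = 10101101 (10xxxxxx ✓), payload 101101.
Concatenate: 0000100110101101 = 0x9AD (16 bits → U+09AD).

U+09AD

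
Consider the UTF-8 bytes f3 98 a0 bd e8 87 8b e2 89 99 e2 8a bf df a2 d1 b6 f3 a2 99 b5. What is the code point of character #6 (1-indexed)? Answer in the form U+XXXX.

Offset 0: leading byte 0xF3 = 11110011 → 4-byte char #1 = F3 98 A0 BD.
Offset 4: leading byte 0xE8 = 11101000 → 3-byte char #2 = E8 87 8B.
Offset 7: leading byte 0xE2 = 11100010 → 3-byte char #3 = E2 89 99.
Offset 10: leading byte 0xE2 = 11100010 → 3-byte char #4 = E2 8A BF.
Offset 13: leading byte 0xDF = 11011111 → 2-byte char #5 = DF A2.
Offset 15: leading byte 0xD1 = 11010001 → 2-byte char #6 = D1 B6.
Leading byte 0xD1 = 11010001 matches 110xxxxx → 2-byte sequence.
Byte 1: 0xD1 = 11010001, payload 10001 (5 bits).
Byte 2: 0xB6 = 10110110 (10xxxxxx ✓), payload 110110.
Concatenate: 10001110110 = 0x476 (11 bits → U+0476).

U+0476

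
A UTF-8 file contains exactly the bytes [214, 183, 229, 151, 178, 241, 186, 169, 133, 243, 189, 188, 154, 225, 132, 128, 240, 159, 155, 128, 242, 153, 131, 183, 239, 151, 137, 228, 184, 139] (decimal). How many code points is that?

Byte at offset 0: 0xD6 = 11010110 → 2-byte char (#1). Advance 2.
Byte at offset 2: 0xE5 = 11100101 → 3-byte char (#2). Advance 3.
Byte at offset 5: 0xF1 = 11110001 → 4-byte char (#3). Advance 4.
Byte at offset 9: 0xF3 = 11110011 → 4-byte char (#4). Advance 4.
Byte at offset 13: 0xE1 = 11100001 → 3-byte char (#5). Advance 3.
Byte at offset 16: 0xF0 = 11110000 → 4-byte char (#6). Advance 4.
Byte at offset 20: 0xF2 = 11110010 → 4-byte char (#7). Advance 4.
Byte at offset 24: 0xEF = 11101111 → 3-byte char (#8). Advance 3.
Byte at offset 27: 0xE4 = 11100100 → 3-byte char (#9). Advance 3.
Reached end at offset 30 after 9 code points.

9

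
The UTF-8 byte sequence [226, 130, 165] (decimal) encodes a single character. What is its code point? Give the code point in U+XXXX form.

U+20A5

Leading byte 0xE2 = 11100010 matches 1110xxxx → 3-byte sequence.
Byte 1: 0xE2 = 11100010, payload 0010 (4 bits).
Byte 2: 0x82 = 10000010 (10xxxxxx ✓), payload 000010.
Byte 3: 0xA5 = 10100101 (10xxxxxx ✓), payload 100101.
Concatenate: 0010000010100101 = 0x20A5 (16 bits → U+20A5).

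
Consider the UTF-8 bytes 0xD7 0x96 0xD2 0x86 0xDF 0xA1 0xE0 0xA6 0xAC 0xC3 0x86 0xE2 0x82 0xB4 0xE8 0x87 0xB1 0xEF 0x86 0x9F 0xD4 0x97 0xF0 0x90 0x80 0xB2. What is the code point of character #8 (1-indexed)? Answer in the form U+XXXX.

Offset 0: leading byte 0xD7 = 11010111 → 2-byte char #1 = D7 96.
Offset 2: leading byte 0xD2 = 11010010 → 2-byte char #2 = D2 86.
Offset 4: leading byte 0xDF = 11011111 → 2-byte char #3 = DF A1.
Offset 6: leading byte 0xE0 = 11100000 → 3-byte char #4 = E0 A6 AC.
Offset 9: leading byte 0xC3 = 11000011 → 2-byte char #5 = C3 86.
Offset 11: leading byte 0xE2 = 11100010 → 3-byte char #6 = E2 82 B4.
Offset 14: leading byte 0xE8 = 11101000 → 3-byte char #7 = E8 87 B1.
Offset 17: leading byte 0xEF = 11101111 → 3-byte char #8 = EF 86 9F.
Leading byte 0xEF = 11101111 matches 1110xxxx → 3-byte sequence.
Byte 1: 0xEF = 11101111, payload 1111 (4 bits).
Byte 2: 0x86 = 10000110 (10xxxxxx ✓), payload 000110.
Byte 3: 0x9F = 10011111 (10xxxxxx ✓), payload 011111.
Concatenate: 1111000110011111 = 0xF19F (16 bits → U+F19F).

U+F19F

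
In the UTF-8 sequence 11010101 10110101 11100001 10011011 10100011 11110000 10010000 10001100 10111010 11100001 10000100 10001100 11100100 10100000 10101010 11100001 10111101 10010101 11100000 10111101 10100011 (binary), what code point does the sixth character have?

Offset 0: leading byte 0xD5 = 11010101 → 2-byte char #1 = D5 B5.
Offset 2: leading byte 0xE1 = 11100001 → 3-byte char #2 = E1 9B A3.
Offset 5: leading byte 0xF0 = 11110000 → 4-byte char #3 = F0 90 8C BA.
Offset 9: leading byte 0xE1 = 11100001 → 3-byte char #4 = E1 84 8C.
Offset 12: leading byte 0xE4 = 11100100 → 3-byte char #5 = E4 A0 AA.
Offset 15: leading byte 0xE1 = 11100001 → 3-byte char #6 = E1 BD 95.
Leading byte 0xE1 = 11100001 matches 1110xxxx → 3-byte sequence.
Byte 1: 0xE1 = 11100001, payload 0001 (4 bits).
Byte 2: 0xBD = 10111101 (10xxxxxx ✓), payload 111101.
Byte 3: 0x95 = 10010101 (10xxxxxx ✓), payload 010101.
Concatenate: 0001111101010101 = 0x1F55 (16 bits → U+1F55).

U+1F55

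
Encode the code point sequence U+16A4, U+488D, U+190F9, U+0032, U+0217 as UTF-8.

U+16A4: 3-byte form → E1 9A A4.
U+488D: 3-byte form → E4 A2 8D.
U+190F9: 4-byte form → F0 99 83 B9.
U+0032: 1-byte form → 32.
U+0217: 2-byte form → C8 97.
Concatenated (13 bytes): E1 9A A4 E4 A2 8D F0 99 83 B9 32 C8 97.

E1 9A A4 E4 A2 8D F0 99 83 B9 32 C8 97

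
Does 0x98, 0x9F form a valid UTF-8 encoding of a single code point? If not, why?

Byte 0x98 = 10011000 has the form 10xxxxxx — a continuation byte — but there is no preceding leading byte.

invalid (continuation byte with no leading byte)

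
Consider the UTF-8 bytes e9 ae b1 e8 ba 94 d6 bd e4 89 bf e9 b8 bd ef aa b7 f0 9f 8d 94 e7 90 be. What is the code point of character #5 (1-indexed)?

U+9E3D

Offset 0: leading byte 0xE9 = 11101001 → 3-byte char #1 = E9 AE B1.
Offset 3: leading byte 0xE8 = 11101000 → 3-byte char #2 = E8 BA 94.
Offset 6: leading byte 0xD6 = 11010110 → 2-byte char #3 = D6 BD.
Offset 8: leading byte 0xE4 = 11100100 → 3-byte char #4 = E4 89 BF.
Offset 11: leading byte 0xE9 = 11101001 → 3-byte char #5 = E9 B8 BD.
Leading byte 0xE9 = 11101001 matches 1110xxxx → 3-byte sequence.
Byte 1: 0xE9 = 11101001, payload 1001 (4 bits).
Byte 2: 0xB8 = 10111000 (10xxxxxx ✓), payload 111000.
Byte 3: 0xBD = 10111101 (10xxxxxx ✓), payload 111101.
Concatenate: 1001111000111101 = 0x9E3D (16 bits → U+9E3D).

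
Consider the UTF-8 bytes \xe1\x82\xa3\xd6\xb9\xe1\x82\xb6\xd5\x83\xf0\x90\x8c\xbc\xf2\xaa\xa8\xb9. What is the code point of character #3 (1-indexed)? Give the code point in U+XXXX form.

Offset 0: leading byte 0xE1 = 11100001 → 3-byte char #1 = E1 82 A3.
Offset 3: leading byte 0xD6 = 11010110 → 2-byte char #2 = D6 B9.
Offset 5: leading byte 0xE1 = 11100001 → 3-byte char #3 = E1 82 B6.
Leading byte 0xE1 = 11100001 matches 1110xxxx → 3-byte sequence.
Byte 1: 0xE1 = 11100001, payload 0001 (4 bits).
Byte 2: 0x82 = 10000010 (10xxxxxx ✓), payload 000010.
Byte 3: 0xB6 = 10110110 (10xxxxxx ✓), payload 110110.
Concatenate: 0001000010110110 = 0x10B6 (16 bits → U+10B6).

U+10B6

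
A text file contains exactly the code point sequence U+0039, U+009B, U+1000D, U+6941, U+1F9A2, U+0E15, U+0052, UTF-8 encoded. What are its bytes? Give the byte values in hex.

U+0039: 1-byte form → 39.
U+009B: 2-byte form → C2 9B.
U+1000D: 4-byte form → F0 90 80 8D.
U+6941: 3-byte form → E6 A5 81.
U+1F9A2: 4-byte form → F0 9F A6 A2.
U+0E15: 3-byte form → E0 B8 95.
U+0052: 1-byte form → 52.
Concatenated (18 bytes): 39 C2 9B F0 90 80 8D E6 A5 81 F0 9F A6 A2 E0 B8 95 52.

39 C2 9B F0 90 80 8D E6 A5 81 F0 9F A6 A2 E0 B8 95 52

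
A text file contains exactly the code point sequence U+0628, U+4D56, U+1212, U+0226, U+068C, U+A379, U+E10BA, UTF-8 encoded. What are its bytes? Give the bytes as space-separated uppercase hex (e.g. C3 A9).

U+0628: 2-byte form → D8 A8.
U+4D56: 3-byte form → E4 B5 96.
U+1212: 3-byte form → E1 88 92.
U+0226: 2-byte form → C8 A6.
U+068C: 2-byte form → DA 8C.
U+A379: 3-byte form → EA 8D B9.
U+E10BA: 4-byte form → F3 A1 82 BA.
Concatenated (19 bytes): D8 A8 E4 B5 96 E1 88 92 C8 A6 DA 8C EA 8D B9 F3 A1 82 BA.

D8 A8 E4 B5 96 E1 88 92 C8 A6 DA 8C EA 8D B9 F3 A1 82 BA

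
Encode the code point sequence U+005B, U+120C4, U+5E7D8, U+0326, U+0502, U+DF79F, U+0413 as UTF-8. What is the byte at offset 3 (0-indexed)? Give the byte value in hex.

0x83

U+005B → 1-byte form 5B at offsets 0–0.
U+120C4 → 4-byte form F0 92 83 84 at offsets 1–4.
Offset 3 falls in char 2's range; it's byte 3 of F0 92 83 84 = 0x83.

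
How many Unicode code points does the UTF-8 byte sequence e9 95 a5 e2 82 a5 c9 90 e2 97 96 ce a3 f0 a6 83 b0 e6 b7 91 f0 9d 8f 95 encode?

Byte at offset 0: 0xE9 = 11101001 → 3-byte char (#1). Advance 3.
Byte at offset 3: 0xE2 = 11100010 → 3-byte char (#2). Advance 3.
Byte at offset 6: 0xC9 = 11001001 → 2-byte char (#3). Advance 2.
Byte at offset 8: 0xE2 = 11100010 → 3-byte char (#4). Advance 3.
Byte at offset 11: 0xCE = 11001110 → 2-byte char (#5). Advance 2.
Byte at offset 13: 0xF0 = 11110000 → 4-byte char (#6). Advance 4.
Byte at offset 17: 0xE6 = 11100110 → 3-byte char (#7). Advance 3.
Byte at offset 20: 0xF0 = 11110000 → 4-byte char (#8). Advance 4.
Reached end at offset 24 after 8 code points.

8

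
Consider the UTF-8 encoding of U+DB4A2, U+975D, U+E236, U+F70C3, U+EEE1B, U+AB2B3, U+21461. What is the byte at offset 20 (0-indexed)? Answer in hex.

0x8A

U+DB4A2 → 4-byte form F3 9B 92 A2 at offsets 0–3.
U+975D → 3-byte form E9 9D 9D at offsets 4–6.
U+E236 → 3-byte form EE 88 B6 at offsets 7–9.
U+F70C3 → 4-byte form F3 B7 83 83 at offsets 10–13.
U+EEE1B → 4-byte form F3 AE B8 9B at offsets 14–17.
U+AB2B3 → 4-byte form F2 AB 8A B3 at offsets 18–21.
Offset 20 falls in char 6's range; it's byte 3 of F2 AB 8A B3 = 0x8A.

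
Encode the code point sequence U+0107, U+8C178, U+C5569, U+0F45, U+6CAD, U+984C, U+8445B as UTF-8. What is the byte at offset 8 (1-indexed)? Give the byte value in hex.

1-indexed offset 8 is 0-indexed offset 7.
U+0107 → 2-byte form C4 87 at offsets 0–1.
U+8C178 → 4-byte form F2 8C 85 B8 at offsets 2–5.
U+C5569 → 4-byte form F3 85 95 A9 at offsets 6–9.
Offset 7 falls in char 3's range; it's byte 2 of F3 85 95 A9 = 0x85.

0x85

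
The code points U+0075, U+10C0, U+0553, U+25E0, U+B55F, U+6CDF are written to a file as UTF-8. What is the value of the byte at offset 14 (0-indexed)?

U+0075 → 1-byte form 75 at offsets 0–0.
U+10C0 → 3-byte form E1 83 80 at offsets 1–3.
U+0553 → 2-byte form D5 93 at offsets 4–5.
U+25E0 → 3-byte form E2 97 A0 at offsets 6–8.
U+B55F → 3-byte form EB 95 9F at offsets 9–11.
U+6CDF → 3-byte form E6 B3 9F at offsets 12–14.
Offset 14 falls in char 6's range; it's byte 3 of E6 B3 9F = 0x9F.

0x9F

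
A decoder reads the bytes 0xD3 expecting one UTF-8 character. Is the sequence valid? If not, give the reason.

invalid (sequence truncated)

Leading byte 0xD3 = 11010011 → 2-byte form, but only 1 byte is present.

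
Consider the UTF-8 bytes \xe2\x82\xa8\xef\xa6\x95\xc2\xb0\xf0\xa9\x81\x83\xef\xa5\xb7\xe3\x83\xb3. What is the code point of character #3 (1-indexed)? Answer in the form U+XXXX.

U+00B0

Offset 0: leading byte 0xE2 = 11100010 → 3-byte char #1 = E2 82 A8.
Offset 3: leading byte 0xEF = 11101111 → 3-byte char #2 = EF A6 95.
Offset 6: leading byte 0xC2 = 11000010 → 2-byte char #3 = C2 B0.
Leading byte 0xC2 = 11000010 matches 110xxxxx → 2-byte sequence.
Byte 1: 0xC2 = 11000010, payload 00010 (5 bits).
Byte 2: 0xB0 = 10110000 (10xxxxxx ✓), payload 110000.
Concatenate: 00010110000 = 0xB0 (11 bits → U+00B0).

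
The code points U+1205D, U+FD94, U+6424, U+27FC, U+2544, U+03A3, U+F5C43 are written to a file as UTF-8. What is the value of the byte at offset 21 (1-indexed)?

0xB1

1-indexed offset 21 is 0-indexed offset 20.
U+1205D → 4-byte form F0 92 81 9D at offsets 0–3.
U+FD94 → 3-byte form EF B6 94 at offsets 4–6.
U+6424 → 3-byte form E6 90 A4 at offsets 7–9.
U+27FC → 3-byte form E2 9F BC at offsets 10–12.
U+2544 → 3-byte form E2 95 84 at offsets 13–15.
U+03A3 → 2-byte form CE A3 at offsets 16–17.
U+F5C43 → 4-byte form F3 B5 B1 83 at offsets 18–21.
Offset 20 falls in char 7's range; it's byte 3 of F3 B5 B1 83 = 0xB1.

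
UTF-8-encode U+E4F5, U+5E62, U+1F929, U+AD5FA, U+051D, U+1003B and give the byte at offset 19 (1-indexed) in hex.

1-indexed offset 19 is 0-indexed offset 18.
U+E4F5 → 3-byte form EE 93 B5 at offsets 0–2.
U+5E62 → 3-byte form E5 B9 A2 at offsets 3–5.
U+1F929 → 4-byte form F0 9F A4 A9 at offsets 6–9.
U+AD5FA → 4-byte form F2 AD 97 BA at offsets 10–13.
U+051D → 2-byte form D4 9D at offsets 14–15.
U+1003B → 4-byte form F0 90 80 BB at offsets 16–19.
Offset 18 falls in char 6's range; it's byte 3 of F0 90 80 BB = 0x80.

0x80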